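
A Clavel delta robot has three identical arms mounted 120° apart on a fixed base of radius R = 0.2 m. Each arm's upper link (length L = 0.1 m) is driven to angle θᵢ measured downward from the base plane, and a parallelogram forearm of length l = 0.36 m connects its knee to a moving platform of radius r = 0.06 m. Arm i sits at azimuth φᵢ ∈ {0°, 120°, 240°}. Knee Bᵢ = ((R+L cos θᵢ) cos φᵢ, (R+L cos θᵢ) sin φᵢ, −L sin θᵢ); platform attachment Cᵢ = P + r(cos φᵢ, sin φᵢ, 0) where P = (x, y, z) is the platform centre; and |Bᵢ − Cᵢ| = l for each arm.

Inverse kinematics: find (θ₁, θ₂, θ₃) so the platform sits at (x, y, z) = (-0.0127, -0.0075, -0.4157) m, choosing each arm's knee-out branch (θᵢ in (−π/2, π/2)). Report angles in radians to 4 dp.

θ₁ = 1.3964, θ₂ = 1.3092, θ₃ = 1.2217

rotate P by −φ1: (-0.0127, -0.0075, -0.4157)
  A=0.1527, B=-0.4157, C=(l²−L²−A²−y'²−z²)/(2L)=-0.3829
  θ1 = atan2(B,A) + arccos(C/0.4429) = 1.3964
arm 2 (φ=120.0°): x'=-0.0001, y'=0.0147
  e−x'=0.1401;  (l²−L²−(e−x')²−y'²−z²)/2L = -0.3653
  √(A²+B²)=0.4387;  θ2 = -1.2456+2.5549 ≈ 1.3092
arm 3 (φ=240.0°): x'=0.0128, y'=-0.0072
  A cos θ + B sin θ = C:  0.1272·cos θ + -0.4157·sin θ = -0.3471
  √(A²+B²)=0.4347;  θ3 = -1.2740+2.4957 ≈ 1.2217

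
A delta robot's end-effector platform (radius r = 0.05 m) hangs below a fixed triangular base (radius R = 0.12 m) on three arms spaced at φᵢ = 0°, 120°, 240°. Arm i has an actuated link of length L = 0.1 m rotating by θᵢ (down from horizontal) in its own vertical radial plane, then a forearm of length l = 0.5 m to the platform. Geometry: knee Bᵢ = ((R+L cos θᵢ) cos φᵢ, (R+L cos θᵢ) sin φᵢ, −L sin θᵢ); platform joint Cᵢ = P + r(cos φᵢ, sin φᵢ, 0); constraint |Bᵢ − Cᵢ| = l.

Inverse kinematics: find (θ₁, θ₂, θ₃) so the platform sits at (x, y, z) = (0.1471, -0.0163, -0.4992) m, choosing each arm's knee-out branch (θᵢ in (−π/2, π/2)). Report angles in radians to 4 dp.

θ₁ = -0.0001, θ₂ = 0.7852, θ₃ = 0.6979

rotate P by −φ1: (0.1471, -0.0163, -0.4992)
  A cos θ + B sin θ = C:  -0.0771·cos θ + -0.4992·sin θ = -0.0771
  γ=atan2(-0.4992,-0.0771)=-1.7240;  ψ=arccos(-0.1525)=1.7239;  θ1=γ+ψ≈-0.0001
φ2=120.0° → target in arm frame (-0.0877, -0.1192)
  A cos θ + B sin θ = C:  0.1577·cos θ + -0.4992·sin θ = -0.2414
  √(A²+B²)=0.5235;  θ2 = -1.2649+2.0500 ≈ 0.7852
φ3=240.0° → target in arm frame (-0.0594, 0.1355)
  A cos θ + B sin θ = C:  0.1294·cos θ + -0.4992·sin θ = -0.2216
  θ3 = atan2(B,A) + arccos(C/0.5157) = 0.6979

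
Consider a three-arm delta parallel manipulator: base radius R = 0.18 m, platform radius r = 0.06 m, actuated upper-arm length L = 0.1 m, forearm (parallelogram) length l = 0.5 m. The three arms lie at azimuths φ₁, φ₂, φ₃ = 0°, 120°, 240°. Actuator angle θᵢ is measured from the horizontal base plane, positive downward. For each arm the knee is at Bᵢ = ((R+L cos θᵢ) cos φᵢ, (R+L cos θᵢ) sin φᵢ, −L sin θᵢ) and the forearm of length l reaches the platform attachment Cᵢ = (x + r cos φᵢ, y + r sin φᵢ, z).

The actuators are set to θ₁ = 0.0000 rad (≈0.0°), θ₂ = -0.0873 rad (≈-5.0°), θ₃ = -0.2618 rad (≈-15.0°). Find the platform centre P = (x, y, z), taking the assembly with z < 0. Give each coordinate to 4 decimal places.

centre 1 = (0.2200·cos0.0°, 0.2200·sin0.0°, 0.0000) = (0.2200, 0.0000, 0.0000)
arm 2 at φ=120.0°: (R−r)+L cos θ2 = 0.2196;  centre 2 = (-0.1098, 0.1902, 0.0087)
φ3=240.0°: virtual centre (-0.1083, -0.1876, 0.0259), radius l
|centre ₂|²−|centre ₁|² = -0.0001;  |centre ₃|²−|centre ₁|² = -0.0008
plane₁₂: -0.6596x+0.3804y+0.0174z = -0.0001
Cramer: x(z) = 0.0007+0.0528z;  y(z) = 0.0010+0.0456z
sphere 1 gives Az²+Bz+C=0 with A=1.0049, B=-0.0231, C=-0.2019;  B²−4AC=0.8121;  roots -0.4369, 0.4599;  negative root z = -0.4369
x = -0.0224, y = -0.0190

(-0.0224, -0.0190, -0.4369)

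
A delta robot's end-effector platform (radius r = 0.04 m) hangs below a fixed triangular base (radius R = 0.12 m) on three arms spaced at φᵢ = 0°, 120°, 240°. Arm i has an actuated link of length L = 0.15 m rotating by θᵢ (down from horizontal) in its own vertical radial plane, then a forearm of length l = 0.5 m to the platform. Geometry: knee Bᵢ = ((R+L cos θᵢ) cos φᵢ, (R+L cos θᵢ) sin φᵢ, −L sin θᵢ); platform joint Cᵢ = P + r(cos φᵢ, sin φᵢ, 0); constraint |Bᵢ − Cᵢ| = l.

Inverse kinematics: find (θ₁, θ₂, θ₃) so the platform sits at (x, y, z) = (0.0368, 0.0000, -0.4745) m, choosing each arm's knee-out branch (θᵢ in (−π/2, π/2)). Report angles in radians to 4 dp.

θ₁ = 0.0874, θ₂ = 0.2619, θ₃ = 0.2619

rotate P by −φ1: (0.0368, 0.0000, -0.4745)
  A cos θ + B sin θ = C:  0.0432·cos θ + -0.4745·sin θ = 0.0016
  θ1 = atan2(B,A) + arccos(C/0.4765) = 0.0874
φ2=120.0° → target in arm frame (-0.0184, -0.0319)
  A=0.0984, B=-0.4745, C=(l²−L²−A²−y'²−z²)/(2L)=-0.0278
  √(A²+B²)=0.4846;  θ2 = -1.3663+1.6283 ≈ 0.2619
φ3=240.0° → target in arm frame (-0.0184, 0.0319)
  A cos θ + B sin θ = C:  0.0984·cos θ + -0.4745·sin θ = -0.0278
  √(A²+B²)=0.4846;  θ3 = -1.3663+1.6283 ≈ 0.2619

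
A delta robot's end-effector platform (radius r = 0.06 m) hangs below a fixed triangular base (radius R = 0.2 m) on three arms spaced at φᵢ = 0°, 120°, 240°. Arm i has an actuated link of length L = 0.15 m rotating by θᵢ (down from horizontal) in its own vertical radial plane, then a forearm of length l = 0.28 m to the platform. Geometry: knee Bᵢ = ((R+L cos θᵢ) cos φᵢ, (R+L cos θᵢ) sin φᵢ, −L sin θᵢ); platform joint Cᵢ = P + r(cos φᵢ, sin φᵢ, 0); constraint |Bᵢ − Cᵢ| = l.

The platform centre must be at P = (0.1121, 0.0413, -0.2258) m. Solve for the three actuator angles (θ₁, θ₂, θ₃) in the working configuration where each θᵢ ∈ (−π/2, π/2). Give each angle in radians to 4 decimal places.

arm 1 (φ=0.0°): x'=0.1121, y'=0.0413
  A cos θ + B sin θ = C:  0.0279·cos θ + -0.2258·sin θ = 0.0081
  √(A²+B²)=0.2275;  θ1 = -1.4479+1.5352 ≈ 0.0873
arm 2 (φ=120.0°): x'=-0.0203, y'=-0.1177
  e−x'=0.1603;  (l²−L²−(e−x')²−y'²−z²)/2L = -0.1155
  θ2 = atan2(B,A) + arccos(C/0.2769) = 1.0474
rotate P by −φ3: (-0.0918, 0.0764, -0.2258)
  A cos θ + B sin θ = C:  0.2318·cos θ + -0.2258·sin θ = -0.1822
  √(A²+B²)=0.3236;  θ3 = -0.7723+2.1689 ≈ 1.3967

θ₁ = 0.0873, θ₂ = 1.0474, θ₃ = 1.3967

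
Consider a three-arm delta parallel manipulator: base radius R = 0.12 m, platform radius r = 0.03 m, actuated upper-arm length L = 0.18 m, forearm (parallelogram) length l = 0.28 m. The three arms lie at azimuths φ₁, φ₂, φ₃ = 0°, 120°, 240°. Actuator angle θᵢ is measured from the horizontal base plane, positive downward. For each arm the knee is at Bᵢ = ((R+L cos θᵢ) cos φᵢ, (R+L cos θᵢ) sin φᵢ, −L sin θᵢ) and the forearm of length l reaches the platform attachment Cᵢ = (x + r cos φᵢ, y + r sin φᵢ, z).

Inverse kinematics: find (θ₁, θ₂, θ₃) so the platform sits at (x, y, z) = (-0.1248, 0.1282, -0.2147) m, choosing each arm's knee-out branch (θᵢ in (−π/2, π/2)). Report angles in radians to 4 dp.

φ1=0.0° → target in arm frame (-0.1248, 0.1282)
  e−x'=0.2148;  (l²−L²−(e−x')²−y'²−z²)/2L = -0.1741
  θ1 = atan2(B,A) + arccos(C/0.3037) = 1.3960
φ2=120.0° → target in arm frame (0.1734, 0.0440)
  e−x'=-0.0834;  (l²−L²−(e−x')²−y'²−z²)/2L = -0.0250
  θ2 = atan2(B,A) + arccos(C/0.2303) = -0.2620
rotate P by −φ3: (-0.0486, -0.1722, -0.2147)
  e−x'=0.1386;  (l²−L²−(e−x')²−y'²−z²)/2L = -0.1360
  γ=atan2(-0.2147,0.1386)=-0.9975;  ψ=arccos(-0.5321)=2.1319;  θ3=γ+ψ≈1.1345

θ₁ = 1.3960, θ₂ = -0.2620, θ₃ = 1.1345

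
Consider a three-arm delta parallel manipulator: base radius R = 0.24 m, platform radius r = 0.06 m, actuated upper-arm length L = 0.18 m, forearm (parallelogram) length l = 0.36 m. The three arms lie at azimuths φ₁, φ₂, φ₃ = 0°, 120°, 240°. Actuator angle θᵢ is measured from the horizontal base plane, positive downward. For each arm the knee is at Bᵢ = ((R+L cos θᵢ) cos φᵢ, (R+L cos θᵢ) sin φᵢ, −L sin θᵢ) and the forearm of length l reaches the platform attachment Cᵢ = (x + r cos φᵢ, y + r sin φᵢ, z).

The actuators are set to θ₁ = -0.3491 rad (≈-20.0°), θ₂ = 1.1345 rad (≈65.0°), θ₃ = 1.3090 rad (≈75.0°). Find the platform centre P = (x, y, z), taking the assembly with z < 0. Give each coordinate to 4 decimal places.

φ1=0.0°: virtual centre (0.3491, 0.0000, 0.0616), radius l
arm 2 at φ=120.0°: ρ2 = 0.2561;  centre 2 = (-0.1280, 0.2218, -0.1631)
arm 3 at φ=240.0°: ρ3 = 0.2266;  centre 3 = (-0.1133, -0.1962, -0.1739)
subtract pairs → two planes through P
linear system: -0.9544x+0.4435y = -0.0335−-0.4494z; -0.9249x+-0.3925y = -0.0441−-0.4709z
det = 0.7847;  x = 0.0417+-0.4909z,  y = 0.0142+-0.0430z
sphere 1 gives Az²+Bz+C=0 with A=1.2428, B=0.1775, C=-0.0311;  B²−4AC=0.1860;  roots -0.2449, 0.1021;  negative root z = -0.2449
x = 0.1619, y = 0.0247

(0.1619, 0.0247, -0.2449)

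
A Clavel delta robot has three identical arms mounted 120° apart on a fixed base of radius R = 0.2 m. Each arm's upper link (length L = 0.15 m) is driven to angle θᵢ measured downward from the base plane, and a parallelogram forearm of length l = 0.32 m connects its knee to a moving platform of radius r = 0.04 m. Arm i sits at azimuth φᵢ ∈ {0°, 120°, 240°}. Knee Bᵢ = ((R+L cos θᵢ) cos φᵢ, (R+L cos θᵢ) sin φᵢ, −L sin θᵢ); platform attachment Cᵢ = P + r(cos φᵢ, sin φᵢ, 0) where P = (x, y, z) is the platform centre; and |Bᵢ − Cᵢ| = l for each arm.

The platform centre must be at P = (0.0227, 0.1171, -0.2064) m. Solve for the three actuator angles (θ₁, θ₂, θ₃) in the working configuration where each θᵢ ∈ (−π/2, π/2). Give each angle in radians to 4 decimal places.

θ₁ = 0.5233, θ₂ = -0.0871, θ₃ = 1.3088

rotate P by −φ1: (0.0227, 0.1171, -0.2064)
  A=0.1373, B=-0.2064, C=(l²−L²−A²−y'²−z²)/(2L)=0.0158
  θ1 = atan2(B,A) + arccos(C/0.2479) = 0.5233
φ2=120.0° → target in arm frame (0.0901, -0.0782)
  A=0.0699, B=-0.2064, C=(l²−L²−A²−y'²−z²)/(2L)=0.0876
  γ=atan2(-0.2064,0.0699)=-1.2441;  ψ=arccos(0.4021)=1.1569;  θ2=γ+ψ≈-0.0871
arm 3 (φ=240.0°): x'=-0.1128, y'=-0.0389
  A cos θ + B sin θ = C:  0.2728·cos θ + -0.2064·sin θ = -0.1287
  √(A²+B²)=0.3421;  θ3 = -0.6478+1.9566 ≈ 1.3088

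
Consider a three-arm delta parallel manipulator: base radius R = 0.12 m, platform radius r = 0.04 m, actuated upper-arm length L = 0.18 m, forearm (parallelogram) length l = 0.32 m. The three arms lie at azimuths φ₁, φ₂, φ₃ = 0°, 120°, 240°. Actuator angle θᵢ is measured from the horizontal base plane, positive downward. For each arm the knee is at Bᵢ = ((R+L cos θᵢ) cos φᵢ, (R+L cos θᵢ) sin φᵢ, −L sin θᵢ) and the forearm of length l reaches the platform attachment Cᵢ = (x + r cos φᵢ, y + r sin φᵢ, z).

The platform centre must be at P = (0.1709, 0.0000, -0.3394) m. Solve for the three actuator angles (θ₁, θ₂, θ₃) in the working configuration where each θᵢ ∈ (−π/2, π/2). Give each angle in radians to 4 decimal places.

θ₁ = 0.1746, θ₂ = 1.2220, θ₃ = 1.2220

rotate P by −φ1: (0.1709, 0.0000, -0.3394)
  e−x'=-0.0909;  (l²−L²−(e−x')²−y'²−z²)/2L = -0.1485
  θ1 = atan2(B,A) + arccos(C/0.3514) = 0.1746
φ2=120.0° → target in arm frame (-0.0854, -0.1480)
  e−x'=0.1654;  (l²−L²−(e−x')²−y'²−z²)/2L = -0.2624
  θ2 = atan2(B,A) + arccos(C/0.3776) = 1.2220
rotate P by −φ3: (-0.0855, 0.1480, -0.3394)
  e−x'=0.1655;  (l²−L²−(e−x')²−y'²−z²)/2L = -0.2624
  γ=atan2(-0.3394,0.1655)=-1.1172;  ψ=arccos(-0.6950)=2.3392;  θ3=γ+ψ≈1.2220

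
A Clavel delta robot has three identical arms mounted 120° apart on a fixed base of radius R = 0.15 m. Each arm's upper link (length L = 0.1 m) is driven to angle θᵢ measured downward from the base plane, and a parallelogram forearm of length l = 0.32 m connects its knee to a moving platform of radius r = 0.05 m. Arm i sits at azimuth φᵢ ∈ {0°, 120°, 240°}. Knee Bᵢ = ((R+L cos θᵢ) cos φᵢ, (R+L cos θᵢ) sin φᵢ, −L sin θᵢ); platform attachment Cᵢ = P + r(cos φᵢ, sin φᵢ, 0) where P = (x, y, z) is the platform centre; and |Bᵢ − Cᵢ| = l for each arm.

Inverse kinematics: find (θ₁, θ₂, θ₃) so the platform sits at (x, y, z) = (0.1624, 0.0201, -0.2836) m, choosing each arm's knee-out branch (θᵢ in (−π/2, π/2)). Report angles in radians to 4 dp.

θ₁ = -0.3491, θ₂ = 1.1345, θ₃ = 1.3094

arm 1 (φ=0.0°): x'=0.1624, y'=0.0201
  e−x'=-0.0624;  (l²−L²−(e−x')²−y'²−z²)/2L = 0.0384
  √(A²+B²)=0.2904;  θ1 = -1.7874+1.4383 ≈ -0.3491
arm 2 (φ=120.0°): x'=-0.0638, y'=-0.1507
  A=0.1638, B=-0.2836, C=(l²−L²−A²−y'²−z²)/(2L)=-0.1878
  √(A²+B²)=0.3275;  θ2 = -1.0470+2.1816 ≈ 1.1345
arm 3 (φ=240.0°): x'=-0.0986, y'=0.1306
  A cos θ + B sin θ = C:  0.1986·cos θ + -0.2836·sin θ = -0.2226
  √(A²+B²)=0.3462;  θ3 = -0.9599+2.2693 ≈ 1.3094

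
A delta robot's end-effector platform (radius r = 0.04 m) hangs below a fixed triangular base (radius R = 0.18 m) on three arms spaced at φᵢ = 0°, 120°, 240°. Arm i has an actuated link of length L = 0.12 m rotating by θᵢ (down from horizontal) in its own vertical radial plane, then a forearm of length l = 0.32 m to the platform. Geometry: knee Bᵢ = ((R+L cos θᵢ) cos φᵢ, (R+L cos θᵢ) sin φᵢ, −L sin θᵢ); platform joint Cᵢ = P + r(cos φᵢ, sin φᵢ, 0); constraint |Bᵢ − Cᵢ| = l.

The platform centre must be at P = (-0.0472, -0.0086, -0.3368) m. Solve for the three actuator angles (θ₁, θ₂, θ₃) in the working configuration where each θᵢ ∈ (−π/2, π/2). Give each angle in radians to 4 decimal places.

φ1=0.0° → target in arm frame (-0.0472, -0.0086)
  e−x'=0.1872;  (l²−L²−(e−x')²−y'²−z²)/2L = -0.2523
  θ1 = atan2(B,A) + arccos(C/0.3853) = 1.2212
φ2=120.0° → target in arm frame (0.0162, 0.0452)
  e−x'=0.1238;  (l²−L²−(e−x')²−y'²−z²)/2L = -0.1784
  γ=atan2(-0.3368,0.1238)=-1.2184;  ψ=arccos(-0.4971)=2.0911;  θ2=γ+ψ≈0.8726
arm 3 (φ=240.0°): x'=0.0310, y'=-0.0366
  A cos θ + B sin θ = C:  0.1090·cos θ + -0.3368·sin θ = -0.1610
  √(A²+B²)=0.3540;  θ3 = -1.2579+2.0430 ≈ 0.7851

θ₁ = 1.2212, θ₂ = 0.8726, θ₃ = 0.7851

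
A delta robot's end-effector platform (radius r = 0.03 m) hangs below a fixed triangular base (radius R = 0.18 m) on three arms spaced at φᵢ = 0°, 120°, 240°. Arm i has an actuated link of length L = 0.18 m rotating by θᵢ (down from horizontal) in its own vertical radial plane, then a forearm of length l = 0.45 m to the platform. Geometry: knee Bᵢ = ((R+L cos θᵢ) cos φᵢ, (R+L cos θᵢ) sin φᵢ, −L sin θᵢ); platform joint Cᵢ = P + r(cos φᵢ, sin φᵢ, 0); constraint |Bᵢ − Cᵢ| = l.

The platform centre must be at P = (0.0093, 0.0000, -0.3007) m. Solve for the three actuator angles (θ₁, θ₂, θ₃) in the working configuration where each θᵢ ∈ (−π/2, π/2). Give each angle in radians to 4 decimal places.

arm 1 (φ=0.0°): x'=0.0093, y'=0.0000
  e−x'=0.1407;  (l²−L²−(e−x')²−y'²−z²)/2L = 0.1663
  √(A²+B²)=0.3320;  θ1 = -1.1332+1.0460 ≈ -0.0872
rotate P by −φ2: (-0.0046, -0.0081, -0.3007)
  A=0.1546, B=-0.3007, C=(l²−L²−A²−y'²−z²)/(2L)=0.1547
  γ=atan2(-0.3007,0.1546)=-1.0958;  ψ=arccos(0.4576)=1.0956;  θ2=γ+ψ≈-0.0002
φ3=240.0° → target in arm frame (-0.0047, 0.0081)
  e−x'=0.1547;  (l²−L²−(e−x')²−y'²−z²)/2L = 0.1547
  γ=atan2(-0.3007,0.1547)=-1.0958;  ψ=arccos(0.4576)=1.0956;  θ3=γ+ψ≈-0.0002

θ₁ = -0.0872, θ₂ = -0.0002, θ₃ = -0.0002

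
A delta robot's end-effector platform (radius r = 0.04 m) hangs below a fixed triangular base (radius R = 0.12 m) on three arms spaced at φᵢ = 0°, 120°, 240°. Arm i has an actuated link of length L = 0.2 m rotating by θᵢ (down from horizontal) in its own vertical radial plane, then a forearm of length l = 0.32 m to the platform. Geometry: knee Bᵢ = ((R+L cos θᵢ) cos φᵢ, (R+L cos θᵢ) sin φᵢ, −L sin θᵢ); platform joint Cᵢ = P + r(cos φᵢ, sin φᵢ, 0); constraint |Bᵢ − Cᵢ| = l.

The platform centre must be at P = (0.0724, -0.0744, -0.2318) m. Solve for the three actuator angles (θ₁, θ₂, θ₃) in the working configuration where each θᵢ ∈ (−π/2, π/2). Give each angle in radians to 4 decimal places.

arm 1 (φ=0.0°): x'=0.0724, y'=-0.0744
  e−x'=0.0076;  (l²−L²−(e−x')²−y'²−z²)/2L = 0.0077
  γ=atan2(-0.2318,0.0076)=-1.5380;  ψ=arccos(0.0332)=1.5376;  θ1=γ+ψ≈-0.0004
arm 2 (φ=120.0°): x'=-0.1006, y'=-0.0255
  A=0.1806, B=-0.2318, C=(l²−L²−A²−y'²−z²)/(2L)=-0.0615
  γ=atan2(-0.2318,0.1806)=-0.9088;  ψ=arccos(-0.2094)=1.7817;  θ2=γ+ψ≈0.8729
φ3=240.0° → target in arm frame (0.0282, 0.0999)
  A cos θ + B sin θ = C:  0.0518·cos θ + -0.2318·sin θ = -0.0100
  γ=atan2(-0.2318,0.0518)=-1.3511;  ψ=arccos(-0.0420)=1.6128;  θ3=γ+ψ≈0.2617

θ₁ = -0.0004, θ₂ = 0.8729, θ₃ = 0.2617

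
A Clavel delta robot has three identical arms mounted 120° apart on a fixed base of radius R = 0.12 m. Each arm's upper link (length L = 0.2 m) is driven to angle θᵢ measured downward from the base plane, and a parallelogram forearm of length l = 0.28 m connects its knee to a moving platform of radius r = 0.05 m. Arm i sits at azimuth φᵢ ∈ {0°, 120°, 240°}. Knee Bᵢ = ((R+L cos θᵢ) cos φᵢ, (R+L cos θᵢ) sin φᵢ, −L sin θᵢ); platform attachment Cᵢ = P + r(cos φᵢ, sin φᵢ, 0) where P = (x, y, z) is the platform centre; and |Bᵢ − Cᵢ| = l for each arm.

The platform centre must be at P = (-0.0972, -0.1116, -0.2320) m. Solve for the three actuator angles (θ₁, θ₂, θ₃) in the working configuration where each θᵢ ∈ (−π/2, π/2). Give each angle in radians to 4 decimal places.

rotate P by −φ1: (-0.0972, -0.1116, -0.2320)
  A cos θ + B sin θ = C:  0.1672·cos θ + -0.2320·sin θ = -0.1396
  γ=atan2(-0.2320,0.1672)=-0.9463;  ψ=arccos(-0.4881)=2.0807;  θ1=γ+ψ≈1.1344
φ2=120.0° → target in arm frame (-0.0480, 0.1400)
  A=0.1180, B=-0.2320, C=(l²−L²−A²−y'²−z²)/(2L)=-0.1224
  γ=atan2(-0.2320,0.1180)=-1.1001;  ψ=arccos(-0.4701)=2.0603;  θ2=γ+ψ≈0.9601
arm 3 (φ=240.0°): x'=0.1452, y'=-0.0284
  A cos θ + B sin θ = C:  -0.0752·cos θ + -0.2320·sin θ = -0.0547
  γ=atan2(-0.2320,-0.0752)=-1.8844;  ψ=arccos(-0.2244)=1.7971;  θ3=γ+ψ≈-0.0873

θ₁ = 1.1344, θ₂ = 0.9601, θ₃ = -0.0873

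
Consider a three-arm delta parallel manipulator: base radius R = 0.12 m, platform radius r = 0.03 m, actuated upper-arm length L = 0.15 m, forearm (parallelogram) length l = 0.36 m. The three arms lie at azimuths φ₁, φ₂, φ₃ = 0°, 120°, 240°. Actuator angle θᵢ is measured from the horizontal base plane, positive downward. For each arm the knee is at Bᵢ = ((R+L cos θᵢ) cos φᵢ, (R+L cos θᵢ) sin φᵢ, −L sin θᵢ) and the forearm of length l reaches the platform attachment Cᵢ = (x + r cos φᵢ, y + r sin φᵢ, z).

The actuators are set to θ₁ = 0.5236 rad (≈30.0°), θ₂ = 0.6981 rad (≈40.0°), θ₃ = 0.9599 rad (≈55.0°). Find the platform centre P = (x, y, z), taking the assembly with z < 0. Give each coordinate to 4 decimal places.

centre 1 = (0.2199·cos0.0°, 0.2199·sin0.0°, -0.0750) = (0.2199, 0.0000, -0.0750)
centre 2 = (0.2049·cos120.0°, 0.2049·sin120.0°, -0.0964) = (-0.1025, 0.1775, -0.0964)
arm 3 at φ=240.0°: (R−r)+L cos θ3 = 0.1760;  centre 3 = (-0.0880, -0.1525, -0.1229)
|centre ₂|²−|centre ₁|² = -0.0027;  |centre ₃|²−|centre ₁|² = -0.0079
[-0.6447 0.3549 -0.0428]·P = -0.0027;  [-0.6158 -0.3049 -0.0957]·P = -0.0079
Cramer: x(z) = 0.0087-0.1133z;  y(z) = 0.0083-0.0851z
sphere 1 gives Az²+Bz+C=0 with A=1.0201, B=0.1964, C=-0.0793;  B²−4AC=0.3622;  roots -0.3913, 0.1987;  negative root z = -0.3913
x = 0.0531, y = 0.0416

(0.0531, 0.0416, -0.3913)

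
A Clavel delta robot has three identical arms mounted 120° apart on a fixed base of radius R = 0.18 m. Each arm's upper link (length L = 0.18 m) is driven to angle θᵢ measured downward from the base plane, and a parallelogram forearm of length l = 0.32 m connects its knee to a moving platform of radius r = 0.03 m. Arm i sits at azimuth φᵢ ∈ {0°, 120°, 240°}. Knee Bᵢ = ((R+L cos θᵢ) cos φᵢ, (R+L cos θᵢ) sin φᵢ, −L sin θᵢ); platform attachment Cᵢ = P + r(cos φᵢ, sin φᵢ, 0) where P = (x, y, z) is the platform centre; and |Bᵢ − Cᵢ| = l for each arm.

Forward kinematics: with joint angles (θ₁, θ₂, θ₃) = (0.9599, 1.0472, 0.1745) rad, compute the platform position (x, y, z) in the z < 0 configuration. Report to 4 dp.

arm 1 at φ=0.0°: ρ1 = 0.2532;  O1 = (0.2532, 0.0000, -0.1474)
φ2=120.0°: virtual centre (-0.1200, 0.2078, -0.1559), radius l
φ3=240.0°: virtual centre (-0.1636, -0.2834, -0.0313), radius l
eliminate P² terms by subtracting sphere 1 from 2 and 3
plane₁₂: -0.7465x+0.4157y+-0.0169z = -0.0040
Cramer: x(z) = -0.0091+0.1131z;  y(z) = -0.0258+0.2437z
into |P−O₁|² = l²: 1.0722z² + 0.2230z + -0.0112 = 0;  Δ = 0.0977;  z = -0.2497 or 0.0418 → z<0 root = -0.2497
x = -0.0373, y = -0.0867

(-0.0373, -0.0867, -0.2497)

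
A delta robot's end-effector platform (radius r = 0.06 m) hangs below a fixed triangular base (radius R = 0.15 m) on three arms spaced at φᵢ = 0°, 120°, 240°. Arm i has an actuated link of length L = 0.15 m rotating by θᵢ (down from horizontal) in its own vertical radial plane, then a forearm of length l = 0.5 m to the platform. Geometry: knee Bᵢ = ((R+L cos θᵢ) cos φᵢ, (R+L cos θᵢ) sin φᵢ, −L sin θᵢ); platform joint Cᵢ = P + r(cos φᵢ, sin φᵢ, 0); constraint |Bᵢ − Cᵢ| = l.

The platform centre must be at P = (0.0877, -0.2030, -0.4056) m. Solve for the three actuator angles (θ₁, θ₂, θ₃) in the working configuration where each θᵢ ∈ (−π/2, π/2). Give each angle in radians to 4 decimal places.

θ₁ = -0.1742, θ₂ = 0.8730, θ₃ = -0.3486

rotate P by −φ1: (0.0877, -0.2030, -0.4056)
  e−x'=0.0023;  (l²−L²−(e−x')²−y'²−z²)/2L = 0.0726
  θ1 = atan2(B,A) + arccos(C/0.4056) = -0.1742
arm 2 (φ=120.0°): x'=-0.2197, y'=0.0255
  A cos θ + B sin θ = C:  0.3097·cos θ + -0.4056·sin θ = -0.1118
  θ2 = atan2(B,A) + arccos(C/0.5103) = 0.8730
rotate P by −φ3: (0.1320, 0.1775, -0.4056)
  e−x'=-0.0420;  (l²−L²−(e−x')²−y'²−z²)/2L = 0.0991
  θ3 = atan2(B,A) + arccos(C/0.4078) = -0.3486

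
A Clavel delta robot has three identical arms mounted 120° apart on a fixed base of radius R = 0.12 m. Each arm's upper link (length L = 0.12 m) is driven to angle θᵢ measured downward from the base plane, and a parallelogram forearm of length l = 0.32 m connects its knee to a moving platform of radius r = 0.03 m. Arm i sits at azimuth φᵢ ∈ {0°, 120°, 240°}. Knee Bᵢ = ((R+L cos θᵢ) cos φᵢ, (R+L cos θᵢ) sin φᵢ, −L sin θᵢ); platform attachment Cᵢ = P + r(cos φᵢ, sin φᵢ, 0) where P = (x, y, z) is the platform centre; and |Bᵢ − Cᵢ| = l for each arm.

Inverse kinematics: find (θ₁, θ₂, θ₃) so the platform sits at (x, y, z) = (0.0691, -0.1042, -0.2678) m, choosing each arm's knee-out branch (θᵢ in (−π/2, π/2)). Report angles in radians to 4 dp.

θ₁ = 0.0004, θ₂ = 1.0475, θ₃ = 0.0877

rotate P by −φ1: (0.0691, -0.1042, -0.2678)
  A=0.0209, B=-0.2678, C=(l²−L²−A²−y'²−z²)/(2L)=0.0208
  θ1 = atan2(B,A) + arccos(C/0.2686) = 0.0004
rotate P by −φ2: (-0.1248, -0.0077, -0.2678)
  A=0.2148, B=-0.2678, C=(l²−L²−A²−y'²−z²)/(2L)=-0.1246
  √(A²+B²)=0.3433;  θ2 = -0.8948+1.9423 ≈ 1.0475
rotate P by −φ3: (0.0557, 0.1119, -0.2678)
  A cos θ + B sin θ = C:  0.0343·cos θ + -0.2678·sin θ = 0.0107
  √(A²+B²)=0.2700;  θ3 = -1.4434+1.5310 ≈ 0.0877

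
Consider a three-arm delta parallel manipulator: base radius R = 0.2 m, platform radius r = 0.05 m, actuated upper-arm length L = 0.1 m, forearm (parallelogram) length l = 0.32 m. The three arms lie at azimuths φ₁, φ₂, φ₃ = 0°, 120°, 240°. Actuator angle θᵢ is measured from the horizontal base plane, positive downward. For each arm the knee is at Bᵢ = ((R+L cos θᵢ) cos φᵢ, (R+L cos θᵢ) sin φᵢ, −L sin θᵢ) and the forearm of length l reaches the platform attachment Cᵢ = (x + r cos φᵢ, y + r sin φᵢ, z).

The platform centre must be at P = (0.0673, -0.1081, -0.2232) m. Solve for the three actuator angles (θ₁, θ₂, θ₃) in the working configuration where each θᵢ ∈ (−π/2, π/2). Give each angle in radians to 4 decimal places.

θ₁ = -0.1749, θ₂ = 1.3960, θ₃ = -0.0879

φ1=0.0° → target in arm frame (0.0673, -0.1081)
  e−x'=0.0827;  (l²−L²−(e−x')²−y'²−z²)/2L = 0.1203
  √(A²+B²)=0.2380;  θ1 = -1.2160+1.0410 ≈ -0.1749
rotate P by −φ2: (-0.1273, -0.0042, -0.2232)
  e−x'=0.2773;  (l²−L²−(e−x')²−y'²−z²)/2L = -0.1716
  θ2 = atan2(B,A) + arccos(C/0.3559) = 1.3960
rotate P by −φ3: (0.0600, 0.1123, -0.2232)
  e−x'=0.0900;  (l²−L²−(e−x')²−y'²−z²)/2L = 0.1093
  θ3 = atan2(B,A) + arccos(C/0.2407) = -0.0879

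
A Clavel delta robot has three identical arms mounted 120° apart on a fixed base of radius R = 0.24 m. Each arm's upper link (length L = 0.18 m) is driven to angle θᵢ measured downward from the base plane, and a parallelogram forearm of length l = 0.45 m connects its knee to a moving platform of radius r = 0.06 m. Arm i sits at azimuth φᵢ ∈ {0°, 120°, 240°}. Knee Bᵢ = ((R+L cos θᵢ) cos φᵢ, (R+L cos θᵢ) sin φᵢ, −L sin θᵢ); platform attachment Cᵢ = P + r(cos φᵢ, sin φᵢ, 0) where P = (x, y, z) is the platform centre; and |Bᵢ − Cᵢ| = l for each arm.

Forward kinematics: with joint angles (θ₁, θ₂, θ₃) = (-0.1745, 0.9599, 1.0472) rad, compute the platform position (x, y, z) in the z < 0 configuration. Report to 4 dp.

arm 1 at φ=0.0°: (R−r)+L cos θ1 = 0.3573;  S1 = (0.3573, 0.0000, 0.0313)
φ2=120.0°: virtual centre (-0.1416, 0.2453, -0.1474), radius l
S3 = (0.2700·cos240.0°, 0.2700·sin240.0°, -0.1559) = (-0.1350, -0.2338, -0.1559)
|S₂|²−|S₁|² = -0.0266;  |S₃|²−|S₁|² = -0.0314
[-0.9978 0.4906 -0.3574]·P = -0.0266;  [-0.9845 -0.4677 -0.3743]·P = -0.0314
det = 0.9496;  x = 0.0294+-0.3694z,  y = 0.0054+-0.0227z
sphere 1 gives Az²+Bz+C=0 with A=1.1369, B=0.1795, C=-0.0940;  B²−4AC=0.4596;  roots -0.3771, 0.2192;  negative root z = -0.3771
x = 0.1686, y = 0.0140

(0.1686, 0.0140, -0.3771)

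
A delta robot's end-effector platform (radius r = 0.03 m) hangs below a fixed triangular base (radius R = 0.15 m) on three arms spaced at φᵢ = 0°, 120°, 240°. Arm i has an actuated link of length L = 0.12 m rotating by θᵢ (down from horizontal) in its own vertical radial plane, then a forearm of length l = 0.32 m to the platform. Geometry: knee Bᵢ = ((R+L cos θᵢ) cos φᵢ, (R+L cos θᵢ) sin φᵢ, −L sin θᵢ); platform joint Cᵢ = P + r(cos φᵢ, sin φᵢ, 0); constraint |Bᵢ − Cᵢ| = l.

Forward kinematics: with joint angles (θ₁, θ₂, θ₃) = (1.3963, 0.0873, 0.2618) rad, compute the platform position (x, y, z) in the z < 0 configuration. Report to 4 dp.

φ1=0.0°: virtual centre (0.1408, 0.0000, -0.1182), radius l
φ2=120.0°: virtual centre (-0.1198, 0.2075, -0.0105), radius l
arm 3 at φ=240.0°: (R−r)+L cos θ3 = 0.2359;  centre 3 = (-0.1180, -0.2043, -0.0311)
eliminate P² terms by subtracting sphere 1 from 2 and 3
linear system: -0.5212x+0.4149y = 0.0237−0.2154z; -0.5176x+-0.4086y = 0.0228−0.1742z
Cramer: x(z) = -0.0448+0.3748z;  y(z) = 0.0009-0.0484z
sphere 1 gives Az²+Bz+C=0 with A=1.1428, B=0.0971, C=-0.0540;  B²−4AC=0.2562;  roots -0.2640, 0.1790;  negative root z = -0.2640
x = -0.1437, y = 0.0136

(-0.1437, 0.0136, -0.2640)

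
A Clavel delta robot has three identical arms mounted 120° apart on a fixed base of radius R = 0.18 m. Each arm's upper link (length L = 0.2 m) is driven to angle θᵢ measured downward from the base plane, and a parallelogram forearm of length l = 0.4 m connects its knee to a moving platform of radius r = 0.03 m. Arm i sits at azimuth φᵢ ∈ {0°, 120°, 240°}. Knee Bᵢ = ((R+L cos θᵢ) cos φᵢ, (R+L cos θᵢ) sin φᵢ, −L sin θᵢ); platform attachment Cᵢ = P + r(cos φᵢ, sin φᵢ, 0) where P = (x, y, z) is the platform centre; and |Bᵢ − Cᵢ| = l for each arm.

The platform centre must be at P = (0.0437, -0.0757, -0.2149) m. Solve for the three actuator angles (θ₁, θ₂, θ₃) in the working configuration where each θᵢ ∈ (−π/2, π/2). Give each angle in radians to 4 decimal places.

θ₁ = -0.1744, θ₂ = 0.6984, θ₃ = -0.1744

rotate P by −φ1: (0.0437, -0.0757, -0.2149)
  A=0.1063, B=-0.2149, C=(l²−L²−A²−y'²−z²)/(2L)=0.1420
  θ1 = atan2(B,A) + arccos(C/0.2398) = -0.1744
arm 2 (φ=120.0°): x'=-0.0874, y'=0.0000
  e−x'=0.2374;  (l²−L²−(e−x')²−y'²−z²)/2L = 0.0436
  γ=atan2(-0.2149,0.2374)=-0.7357;  ψ=arccos(0.1363)=1.4341;  θ2=γ+ψ≈0.6984
φ3=240.0° → target in arm frame (0.0437, 0.0757)
  A cos θ + B sin θ = C:  0.1063·cos θ + -0.2149·sin θ = 0.1420
  θ3 = atan2(B,A) + arccos(C/0.2397) = -0.1744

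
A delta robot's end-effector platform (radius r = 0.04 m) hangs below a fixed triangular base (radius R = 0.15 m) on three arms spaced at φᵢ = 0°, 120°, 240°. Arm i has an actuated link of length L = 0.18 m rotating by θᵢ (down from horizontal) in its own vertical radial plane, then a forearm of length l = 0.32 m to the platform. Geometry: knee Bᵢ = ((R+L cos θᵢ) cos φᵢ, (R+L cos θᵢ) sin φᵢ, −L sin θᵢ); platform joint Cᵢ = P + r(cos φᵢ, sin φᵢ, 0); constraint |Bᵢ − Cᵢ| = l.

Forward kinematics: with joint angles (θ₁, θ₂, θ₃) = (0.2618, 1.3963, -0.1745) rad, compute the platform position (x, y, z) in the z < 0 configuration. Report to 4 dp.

centre 1 = (0.2839·cos0.0°, 0.2839·sin0.0°, -0.0466) = (0.2839, 0.0000, -0.0466)
arm 2 at φ=120.0°: e+L cos θ2 = 0.1413;  centre 2 = (-0.0706, 0.1223, -0.1773)
φ3=240.0°: virtual centre (-0.1436, -0.2488, 0.0313), radius l
eliminate P² terms by subtracting sphere 1 from 2 and 3
[-0.7090 0.2447 -0.2614]·P = -0.0314;  [-0.8550 -0.4976 0.1557]·P = 0.0007
Cramer: x(z) = 0.0275-0.1636z;  y(z) = -0.0487+0.5941z
quadratic in z: (1.3797)z²+(0.1193)z+(-0.0321)=0, √Δ=0.4375 → z ∈ {-0.2018, 0.1153}; z = -0.2018 (taking z<0)
x = 0.0605, y = -0.1686

(0.0605, -0.1686, -0.2018)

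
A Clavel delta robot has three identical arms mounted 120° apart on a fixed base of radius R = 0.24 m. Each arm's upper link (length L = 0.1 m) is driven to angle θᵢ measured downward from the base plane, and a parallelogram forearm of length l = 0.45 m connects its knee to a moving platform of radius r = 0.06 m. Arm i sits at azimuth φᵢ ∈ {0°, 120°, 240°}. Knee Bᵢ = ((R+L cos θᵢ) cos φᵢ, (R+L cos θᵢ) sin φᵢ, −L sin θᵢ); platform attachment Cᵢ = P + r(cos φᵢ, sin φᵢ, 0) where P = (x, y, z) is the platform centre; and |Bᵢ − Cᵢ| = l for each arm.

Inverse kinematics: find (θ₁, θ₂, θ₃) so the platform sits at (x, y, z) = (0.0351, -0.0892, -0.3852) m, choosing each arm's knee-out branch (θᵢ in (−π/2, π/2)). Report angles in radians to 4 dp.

arm 1 (φ=0.0°): x'=0.0351, y'=-0.0892
  A=0.1449, B=-0.3852, C=(l²−L²−A²−y'²−z²)/(2L)=0.0758
  √(A²+B²)=0.4116;  θ1 = -1.2110+1.3855 ≈ 0.1745
arm 2 (φ=120.0°): x'=-0.0948, y'=0.0142
  A=0.2748, B=-0.3852, C=(l²−L²−A²−y'²−z²)/(2L)=-0.1580
  θ2 = atan2(B,A) + arccos(C/0.4732) = 0.9601
arm 3 (φ=240.0°): x'=0.0597, y'=0.0750
  A=0.1203, B=-0.3852, C=(l²−L²−A²−y'²−z²)/(2L)=0.1201
  √(A²+B²)=0.4035;  θ3 = -1.2681+1.2686 ≈ 0.0005

θ₁ = 0.1745, θ₂ = 0.9601, θ₃ = 0.0005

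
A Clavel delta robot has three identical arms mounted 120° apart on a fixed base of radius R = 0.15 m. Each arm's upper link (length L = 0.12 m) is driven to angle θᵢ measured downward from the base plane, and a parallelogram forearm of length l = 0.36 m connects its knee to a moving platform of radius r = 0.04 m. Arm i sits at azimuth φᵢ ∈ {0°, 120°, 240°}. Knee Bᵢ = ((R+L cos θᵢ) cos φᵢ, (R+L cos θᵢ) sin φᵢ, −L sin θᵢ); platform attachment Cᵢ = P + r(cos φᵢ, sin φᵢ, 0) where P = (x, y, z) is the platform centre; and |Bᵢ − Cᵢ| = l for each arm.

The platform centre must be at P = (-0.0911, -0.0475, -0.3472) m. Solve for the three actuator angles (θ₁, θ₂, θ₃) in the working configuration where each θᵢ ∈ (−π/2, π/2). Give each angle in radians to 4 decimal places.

rotate P by −φ1: (-0.0911, -0.0475, -0.3472)
  A=0.2011, B=-0.3472, C=(l²−L²−A²−y'²−z²)/(2L)=-0.2002
  θ1 = atan2(B,A) + arccos(C/0.4012) = 1.0474
rotate P by −φ2: (0.0044, 0.1026, -0.3472)
  e−x'=0.1056;  (l²−L²−(e−x')²−y'²−z²)/2L = -0.1126
  γ=atan2(-0.3472,0.1056)=-1.2756;  ψ=arccos(-0.3104)=1.8864;  θ2=γ+ψ≈0.6108
rotate P by −φ3: (0.0867, -0.0551, -0.3472)
  A=0.0233, B=-0.3472, C=(l²−L²−A²−y'²−z²)/(2L)=-0.0372
  √(A²+B²)=0.3480;  θ3 = -1.5037+1.6780 ≈ 0.1742

θ₁ = 1.0474, θ₂ = 0.6108, θ₃ = 0.1742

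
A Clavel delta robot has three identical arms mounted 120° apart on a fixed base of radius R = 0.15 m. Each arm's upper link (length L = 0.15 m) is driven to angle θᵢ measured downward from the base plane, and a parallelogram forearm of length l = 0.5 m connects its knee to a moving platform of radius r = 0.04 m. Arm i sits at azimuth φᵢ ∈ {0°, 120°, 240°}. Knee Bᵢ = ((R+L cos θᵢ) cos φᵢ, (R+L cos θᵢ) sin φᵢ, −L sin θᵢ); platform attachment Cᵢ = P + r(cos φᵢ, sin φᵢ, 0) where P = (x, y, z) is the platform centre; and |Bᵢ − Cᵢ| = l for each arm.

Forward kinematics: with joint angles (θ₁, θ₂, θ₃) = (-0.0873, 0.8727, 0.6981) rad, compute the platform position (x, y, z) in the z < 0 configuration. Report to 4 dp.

φ1=0.0°: virtual centre (0.2594, 0.0000, 0.0131), radius l
centre 2 = (0.2064·cos120.0°, 0.2064·sin120.0°, -0.1149) = (-0.1032, 0.1788, -0.1149)
φ3=240.0°: virtual centre (-0.1125, -0.1948, -0.0964), radius l
eliminate P² terms by subtracting sphere 1 from 2 and 3
[-0.7253 0.3575 -0.2560]·P = -0.0117;  [-0.7438 -0.3896 -0.2190]·P = -0.0076
det = 0.5484;  x = 0.0132+-0.3246z,  y = -0.0058+0.0576z
quadratic in z: (1.1087)z²+(0.1330)z+(-0.1892)=0, √Δ=0.9256 → z ∈ {-0.4774, 0.3574}; z = -0.4774 (taking z<0)
x = 0.1682, y = -0.0332

(0.1682, -0.0332, -0.4774)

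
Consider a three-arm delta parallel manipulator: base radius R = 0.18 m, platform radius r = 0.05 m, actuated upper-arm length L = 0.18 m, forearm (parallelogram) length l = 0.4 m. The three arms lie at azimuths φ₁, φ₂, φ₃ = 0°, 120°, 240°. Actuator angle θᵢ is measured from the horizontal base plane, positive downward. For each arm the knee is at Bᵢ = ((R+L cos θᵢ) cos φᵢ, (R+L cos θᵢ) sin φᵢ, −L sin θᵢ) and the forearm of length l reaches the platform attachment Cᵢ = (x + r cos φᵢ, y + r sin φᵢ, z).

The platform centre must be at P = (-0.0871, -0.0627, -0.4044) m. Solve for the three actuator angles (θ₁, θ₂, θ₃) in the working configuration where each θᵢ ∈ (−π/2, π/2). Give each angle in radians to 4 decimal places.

θ₁ = 1.0472, θ₂ = 0.7857, θ₃ = 0.3491

φ1=0.0° → target in arm frame (-0.0871, -0.0627)
  A cos θ + B sin θ = C:  0.2171·cos θ + -0.4044·sin θ = -0.2417
  θ1 = atan2(B,A) + arccos(C/0.4590) = 1.0472
rotate P by −φ2: (-0.0107, 0.1068, -0.4044)
  A=0.1407, B=-0.4044, C=(l²−L²−A²−y'²−z²)/(2L)=-0.1865
  θ2 = atan2(B,A) + arccos(C/0.4282) = 0.7857
rotate P by −φ3: (0.0978, -0.0441, -0.4044)
  A cos θ + B sin θ = C:  0.0322·cos θ + -0.4044·sin θ = -0.1081
  θ3 = atan2(B,A) + arccos(C/0.4057) = 0.3491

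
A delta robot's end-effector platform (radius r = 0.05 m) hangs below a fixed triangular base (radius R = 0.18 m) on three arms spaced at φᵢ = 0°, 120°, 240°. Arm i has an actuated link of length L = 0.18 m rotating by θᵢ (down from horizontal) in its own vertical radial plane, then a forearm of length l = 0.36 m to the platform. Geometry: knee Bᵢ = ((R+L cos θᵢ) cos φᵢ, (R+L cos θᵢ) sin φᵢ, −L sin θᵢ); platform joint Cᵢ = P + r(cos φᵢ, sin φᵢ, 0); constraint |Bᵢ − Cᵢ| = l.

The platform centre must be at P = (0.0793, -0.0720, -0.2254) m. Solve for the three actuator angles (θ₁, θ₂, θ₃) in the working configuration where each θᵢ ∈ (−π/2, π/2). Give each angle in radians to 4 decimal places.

rotate P by −φ1: (0.0793, -0.0720, -0.2254)
  e−x'=0.0507;  (l²−L²−(e−x')²−y'²−z²)/2L = 0.1073
  γ=atan2(-0.2254,0.0507)=-1.3495;  ψ=arccos(0.4646)=1.0876;  θ1=γ+ψ≈-0.2619
arm 2 (φ=120.0°): x'=-0.1020, y'=-0.0327
  e−x'=0.2320;  (l²−L²−(e−x')²−y'²−z²)/2L = -0.0236
  γ=atan2(-0.2254,0.2320)=-0.7710;  ψ=arccos(-0.0730)=1.6438;  θ2=γ+ψ≈0.8729
rotate P by −φ3: (0.0227, 0.1047, -0.2254)
  e−x'=0.1073;  (l²−L²−(e−x')²−y'²−z²)/2L = 0.0665
  γ=atan2(-0.2254,0.1073)=-1.1265;  ψ=arccos(0.2662)=1.3013;  θ3=γ+ψ≈0.1748

θ₁ = -0.2619, θ₂ = 0.8729, θ₃ = 0.1748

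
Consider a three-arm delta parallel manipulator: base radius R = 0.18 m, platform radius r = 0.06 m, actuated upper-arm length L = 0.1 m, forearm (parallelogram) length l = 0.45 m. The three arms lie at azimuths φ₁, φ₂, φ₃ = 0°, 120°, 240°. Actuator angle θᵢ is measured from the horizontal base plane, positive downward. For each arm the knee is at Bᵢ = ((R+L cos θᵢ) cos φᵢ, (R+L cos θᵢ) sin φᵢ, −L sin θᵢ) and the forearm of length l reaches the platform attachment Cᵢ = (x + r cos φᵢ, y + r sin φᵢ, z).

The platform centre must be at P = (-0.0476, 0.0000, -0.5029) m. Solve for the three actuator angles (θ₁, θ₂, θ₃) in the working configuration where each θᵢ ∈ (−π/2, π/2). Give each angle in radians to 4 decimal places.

θ₁ = 1.3094, θ₂ = 0.9600, θ₃ = 0.9600

φ1=0.0° → target in arm frame (-0.0476, 0.0000)
  e−x'=0.1676;  (l²−L²−(e−x')²−y'²−z²)/2L = -0.4425
  √(A²+B²)=0.5301;  θ1 = -1.2491+2.5585 ≈ 1.3094
φ2=120.0° → target in arm frame (0.0238, 0.0412)
  A=0.0962, B=-0.5029, C=(l²−L²−A²−y'²−z²)/(2L)=-0.3568
  θ2 = atan2(B,A) + arccos(C/0.5120) = 0.9600
φ3=240.0° → target in arm frame (0.0238, -0.0412)
  A cos θ + B sin θ = C:  0.0962·cos θ + -0.5029·sin θ = -0.3568
  θ3 = atan2(B,A) + arccos(C/0.5120) = 0.9600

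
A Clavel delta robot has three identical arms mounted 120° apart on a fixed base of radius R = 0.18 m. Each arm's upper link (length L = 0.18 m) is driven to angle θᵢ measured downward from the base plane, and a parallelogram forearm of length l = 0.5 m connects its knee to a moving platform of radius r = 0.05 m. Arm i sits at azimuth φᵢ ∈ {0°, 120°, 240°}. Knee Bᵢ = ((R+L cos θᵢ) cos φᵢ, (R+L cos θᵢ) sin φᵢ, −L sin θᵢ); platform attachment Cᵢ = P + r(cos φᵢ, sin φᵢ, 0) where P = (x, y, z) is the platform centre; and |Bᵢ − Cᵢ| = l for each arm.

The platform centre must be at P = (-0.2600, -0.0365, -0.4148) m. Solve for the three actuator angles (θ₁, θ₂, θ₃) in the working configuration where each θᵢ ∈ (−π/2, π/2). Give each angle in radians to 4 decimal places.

φ1=0.0° → target in arm frame (-0.2600, -0.0365)
  A cos θ + B sin θ = C:  0.3900·cos θ + -0.4148·sin θ = -0.2997
  γ=atan2(-0.4148,0.3900)=-0.8162;  ψ=arccos(-0.5264)=2.1251;  θ1=γ+ψ≈1.3089
rotate P by −φ2: (0.0984, 0.2434, -0.4148)
  A cos θ + B sin θ = C:  0.0316·cos θ + -0.4148·sin θ = -0.0409
  θ2 = atan2(B,A) + arccos(C/0.4160) = 0.1744
φ3=240.0° → target in arm frame (0.1616, -0.2069)
  A cos θ + B sin θ = C:  -0.0316·cos θ + -0.4148·sin θ = 0.0048
  θ3 = atan2(B,A) + arccos(C/0.4160) = -0.0876

θ₁ = 1.3089, θ₂ = 0.1744, θ₃ = -0.0876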